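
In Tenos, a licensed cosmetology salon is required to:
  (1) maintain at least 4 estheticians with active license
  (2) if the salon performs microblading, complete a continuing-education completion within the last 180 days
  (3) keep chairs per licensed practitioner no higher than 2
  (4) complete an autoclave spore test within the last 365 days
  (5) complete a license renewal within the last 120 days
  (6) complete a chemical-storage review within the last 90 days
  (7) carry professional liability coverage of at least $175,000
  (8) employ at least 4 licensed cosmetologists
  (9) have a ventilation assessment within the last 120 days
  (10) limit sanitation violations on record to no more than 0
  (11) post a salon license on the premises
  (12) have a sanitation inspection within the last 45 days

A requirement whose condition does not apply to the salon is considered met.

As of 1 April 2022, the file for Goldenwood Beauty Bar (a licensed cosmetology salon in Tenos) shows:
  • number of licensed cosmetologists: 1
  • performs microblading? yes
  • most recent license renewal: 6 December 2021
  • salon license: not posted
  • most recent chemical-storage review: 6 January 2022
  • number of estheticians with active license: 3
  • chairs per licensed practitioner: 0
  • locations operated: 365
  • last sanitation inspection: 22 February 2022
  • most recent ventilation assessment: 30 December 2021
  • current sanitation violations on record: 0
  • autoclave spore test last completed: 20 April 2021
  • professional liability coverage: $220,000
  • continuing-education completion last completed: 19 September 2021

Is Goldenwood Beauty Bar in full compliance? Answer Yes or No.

1. estheticians with active license 3 < 4 → not met
2. condition 'performs microblading' holds; continuing-education completion 194 days ago vs limit 180 → not met
3. chairs per licensed practitioner 0 ≤ 2 → met
4. autoclave spore test 346 days ago vs limit 365 → met
5. license renewal 116 days ago vs limit 120 → met
6. chemical-storage review 85 days ago vs limit 90 → met
7. professional liability coverage $220,000 ≥ $175,000 → met
8. licensed cosmetologists 1 < 4 → not met
9. ventilation assessment 92 days ago vs limit 120 → met
10. sanitation violations on record 0 ≤ 0 → met
11. salon license absent → not met
12. sanitation inspection 38 days ago vs limit 45 → met
Not met: 1, 2, 8, 11

No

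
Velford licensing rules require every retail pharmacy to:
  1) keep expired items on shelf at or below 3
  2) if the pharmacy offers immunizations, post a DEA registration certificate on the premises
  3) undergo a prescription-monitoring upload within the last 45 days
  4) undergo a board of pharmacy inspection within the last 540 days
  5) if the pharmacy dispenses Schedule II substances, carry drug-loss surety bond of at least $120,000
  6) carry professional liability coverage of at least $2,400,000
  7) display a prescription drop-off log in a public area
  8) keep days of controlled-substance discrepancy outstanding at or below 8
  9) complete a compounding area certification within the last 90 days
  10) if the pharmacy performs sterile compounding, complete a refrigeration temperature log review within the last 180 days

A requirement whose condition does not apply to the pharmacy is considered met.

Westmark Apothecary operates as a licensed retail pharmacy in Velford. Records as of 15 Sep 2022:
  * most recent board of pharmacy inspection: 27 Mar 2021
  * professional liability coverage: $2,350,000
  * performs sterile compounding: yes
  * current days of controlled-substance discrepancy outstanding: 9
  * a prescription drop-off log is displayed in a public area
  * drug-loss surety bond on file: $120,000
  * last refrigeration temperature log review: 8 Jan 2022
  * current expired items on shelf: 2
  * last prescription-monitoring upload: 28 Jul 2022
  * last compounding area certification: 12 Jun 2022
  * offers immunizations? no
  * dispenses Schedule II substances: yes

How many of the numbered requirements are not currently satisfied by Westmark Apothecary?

1. expired items on shelf 2 ≤ 3 → met
2. condition 'offers immunizations' does not hold → requirement n/a → met
3. prescription-monitoring upload 49 days ago vs limit 45 → not met
4. board of pharmacy inspection 537 days ago vs limit 540 → met
5. condition 'dispenses Schedule II substances' holds; drug-loss surety bond $120,000 ≥ $120,000 → met
6. professional liability coverage $2,350,000 < $2,400,000 → not met
7. prescription drop-off log present → met
8. days of controlled-substance discrepancy outstanding 9 > 8 → not met
9. compounding area certification 95 days ago vs limit 90 → not met
10. condition 'performs sterile compounding' holds; refrigeration temperature log review 250 days ago vs limit 180 → not met
Not met: 5 of 10

5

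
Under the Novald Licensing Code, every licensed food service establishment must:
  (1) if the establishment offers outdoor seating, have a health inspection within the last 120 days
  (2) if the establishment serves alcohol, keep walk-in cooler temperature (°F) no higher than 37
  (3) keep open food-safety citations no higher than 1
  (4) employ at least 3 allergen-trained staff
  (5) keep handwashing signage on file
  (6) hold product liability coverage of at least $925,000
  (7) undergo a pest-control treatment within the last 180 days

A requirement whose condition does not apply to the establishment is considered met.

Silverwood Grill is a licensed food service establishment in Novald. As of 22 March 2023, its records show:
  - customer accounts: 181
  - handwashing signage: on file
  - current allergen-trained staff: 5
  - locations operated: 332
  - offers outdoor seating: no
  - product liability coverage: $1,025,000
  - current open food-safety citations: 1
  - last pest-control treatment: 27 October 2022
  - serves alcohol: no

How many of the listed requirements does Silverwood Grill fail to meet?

0

1. condition 'offers outdoor seating' does not hold → requirement n/a → met
2. condition 'serves alcohol' does not hold → requirement n/a → met
3. open food-safety citations 1 ≤ 1 → met
4. allergen-trained staff 5 ≥ 3 → met
5. handwashing signage present → met
6. product liability coverage $1,025,000 ≥ $925,000 → met
7. pest-control treatment 146 days ago vs limit 180 → met
Not met: 0 of 7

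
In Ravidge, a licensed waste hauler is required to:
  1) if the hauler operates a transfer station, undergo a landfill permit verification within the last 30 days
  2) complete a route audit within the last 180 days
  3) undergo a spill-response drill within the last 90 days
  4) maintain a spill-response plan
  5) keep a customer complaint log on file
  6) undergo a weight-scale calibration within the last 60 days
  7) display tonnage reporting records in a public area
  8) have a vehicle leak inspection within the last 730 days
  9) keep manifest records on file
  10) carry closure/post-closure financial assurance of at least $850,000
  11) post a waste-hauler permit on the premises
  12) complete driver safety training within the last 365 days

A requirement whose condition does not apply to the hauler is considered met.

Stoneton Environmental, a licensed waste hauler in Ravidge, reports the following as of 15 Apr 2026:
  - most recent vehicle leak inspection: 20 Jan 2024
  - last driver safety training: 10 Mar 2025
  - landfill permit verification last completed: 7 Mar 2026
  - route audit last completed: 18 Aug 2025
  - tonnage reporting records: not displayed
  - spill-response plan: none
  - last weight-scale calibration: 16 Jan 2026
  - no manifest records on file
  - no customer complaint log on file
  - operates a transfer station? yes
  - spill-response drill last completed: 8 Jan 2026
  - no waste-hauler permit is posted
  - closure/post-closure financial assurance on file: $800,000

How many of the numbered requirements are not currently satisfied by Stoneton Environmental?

12

1. condition 'operates a transfer station' holds; landfill permit verification 39 days ago vs limit 30 → not met
2. route audit 240 days ago vs limit 180 → not met
3. spill-response drill 97 days ago vs limit 90 → not met
4. spill-response plan absent → not met
5. customer complaint log absent → not met
6. weight-scale calibration 89 days ago vs limit 60 → not met
7. tonnage reporting records absent → not met
8. vehicle leak inspection 816 days ago vs limit 730 → not met
9. manifest records absent → not met
10. closure/post-closure financial assurance $800,000 < $850,000 → not met
11. waste-hauler permit absent → not met
12. driver safety training 401 days ago vs limit 365 → not met
Not met: 12 of 12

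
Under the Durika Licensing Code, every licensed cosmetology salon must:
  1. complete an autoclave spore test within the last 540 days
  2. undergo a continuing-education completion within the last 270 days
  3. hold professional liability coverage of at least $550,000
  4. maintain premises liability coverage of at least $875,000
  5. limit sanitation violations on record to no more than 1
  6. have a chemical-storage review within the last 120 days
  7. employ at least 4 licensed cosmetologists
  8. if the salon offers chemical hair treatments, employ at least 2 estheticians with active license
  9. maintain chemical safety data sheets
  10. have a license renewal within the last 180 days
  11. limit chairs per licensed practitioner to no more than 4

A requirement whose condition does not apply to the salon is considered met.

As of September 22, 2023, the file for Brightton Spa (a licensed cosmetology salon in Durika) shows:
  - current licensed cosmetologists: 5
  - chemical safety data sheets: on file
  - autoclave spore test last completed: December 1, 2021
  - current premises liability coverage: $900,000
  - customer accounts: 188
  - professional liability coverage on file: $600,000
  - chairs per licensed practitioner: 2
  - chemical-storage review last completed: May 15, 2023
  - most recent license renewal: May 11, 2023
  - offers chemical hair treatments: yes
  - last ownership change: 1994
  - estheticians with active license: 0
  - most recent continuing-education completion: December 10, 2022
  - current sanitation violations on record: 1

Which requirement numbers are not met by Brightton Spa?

1. autoclave spore test 660 days ago vs limit 540 → not met
2. continuing-education completion 286 days ago vs limit 270 → not met
3. professional liability coverage $600,000 ≥ $550,000 → met
4. premises liability coverage $900,000 ≥ $875,000 → met
5. sanitation violations on record 1 ≤ 1 → met
6. chemical-storage review 130 days ago vs limit 120 → not met
7. licensed cosmetologists 5 ≥ 4 → met
8. condition 'offers chemical hair treatments' holds; estheticians with active license 0 < 2 → not met
9. chemical safety data sheets present → met
10. license renewal 134 days ago vs limit 180 → met
11. chairs per licensed practitioner 2 ≤ 4 → met
Not met: 1, 2, 6, 8

1, 2, 6, 8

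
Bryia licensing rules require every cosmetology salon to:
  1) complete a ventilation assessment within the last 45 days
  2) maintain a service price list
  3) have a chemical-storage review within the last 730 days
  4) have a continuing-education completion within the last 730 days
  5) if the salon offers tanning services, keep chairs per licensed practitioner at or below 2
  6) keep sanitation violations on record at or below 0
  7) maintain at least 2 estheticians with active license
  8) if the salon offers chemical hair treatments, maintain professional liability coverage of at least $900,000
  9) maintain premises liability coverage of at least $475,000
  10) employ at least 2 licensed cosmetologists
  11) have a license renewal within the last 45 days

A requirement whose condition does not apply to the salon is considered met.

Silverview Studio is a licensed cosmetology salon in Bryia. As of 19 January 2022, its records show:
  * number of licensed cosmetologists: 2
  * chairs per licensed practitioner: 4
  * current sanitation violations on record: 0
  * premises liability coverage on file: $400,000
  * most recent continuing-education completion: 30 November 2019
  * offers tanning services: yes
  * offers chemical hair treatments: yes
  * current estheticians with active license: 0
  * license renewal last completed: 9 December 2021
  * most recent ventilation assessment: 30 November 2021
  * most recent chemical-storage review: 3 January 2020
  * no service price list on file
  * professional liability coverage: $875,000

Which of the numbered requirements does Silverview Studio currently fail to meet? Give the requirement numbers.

1, 2, 3, 4, 5, 7, 8, 9

1. ventilation assessment 50 days ago vs limit 45 → not met
2. service price list absent → not met
3. chemical-storage review 747 days ago vs limit 730 → not met
4. continuing-education completion 781 days ago vs limit 730 → not met
5. condition 'offers tanning services' holds; chairs per licensed practitioner 4 > 2 → not met
6. sanitation violations on record 0 ≤ 0 → met
7. estheticians with active license 0 < 2 → not met
8. condition 'offers chemical hair treatments' holds; professional liability coverage $875,000 < $900,000 → not met
9. premises liability coverage $400,000 < $475,000 → not met
10. licensed cosmetologists 2 ≥ 2 → met
11. license renewal 41 days ago vs limit 45 → met
Not met: 1, 2, 3, 4, 5, 7, 8, 9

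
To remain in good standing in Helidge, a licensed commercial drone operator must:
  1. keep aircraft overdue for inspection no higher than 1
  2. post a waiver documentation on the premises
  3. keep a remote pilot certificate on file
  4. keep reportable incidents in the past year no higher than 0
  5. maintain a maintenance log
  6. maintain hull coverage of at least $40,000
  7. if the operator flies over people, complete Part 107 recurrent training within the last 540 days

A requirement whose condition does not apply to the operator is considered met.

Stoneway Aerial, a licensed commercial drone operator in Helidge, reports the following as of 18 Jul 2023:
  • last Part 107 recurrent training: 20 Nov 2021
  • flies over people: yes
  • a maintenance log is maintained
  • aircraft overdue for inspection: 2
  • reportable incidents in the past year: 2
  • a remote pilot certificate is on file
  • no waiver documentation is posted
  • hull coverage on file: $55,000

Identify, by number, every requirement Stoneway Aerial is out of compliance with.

1. aircraft overdue for inspection 2 > 1 → not met
2. waiver documentation absent → not met
3. remote pilot certificate present → met
4. reportable incidents in the past year 2 > 0 → not met
5. maintenance log present → met
6. hull coverage $55,000 ≥ $40,000 → met
7. condition 'flies over people' holds; Part 107 recurrent training 605 days ago vs limit 540 → not met
Not met: 1, 2, 4, 7

1, 2, 4, 7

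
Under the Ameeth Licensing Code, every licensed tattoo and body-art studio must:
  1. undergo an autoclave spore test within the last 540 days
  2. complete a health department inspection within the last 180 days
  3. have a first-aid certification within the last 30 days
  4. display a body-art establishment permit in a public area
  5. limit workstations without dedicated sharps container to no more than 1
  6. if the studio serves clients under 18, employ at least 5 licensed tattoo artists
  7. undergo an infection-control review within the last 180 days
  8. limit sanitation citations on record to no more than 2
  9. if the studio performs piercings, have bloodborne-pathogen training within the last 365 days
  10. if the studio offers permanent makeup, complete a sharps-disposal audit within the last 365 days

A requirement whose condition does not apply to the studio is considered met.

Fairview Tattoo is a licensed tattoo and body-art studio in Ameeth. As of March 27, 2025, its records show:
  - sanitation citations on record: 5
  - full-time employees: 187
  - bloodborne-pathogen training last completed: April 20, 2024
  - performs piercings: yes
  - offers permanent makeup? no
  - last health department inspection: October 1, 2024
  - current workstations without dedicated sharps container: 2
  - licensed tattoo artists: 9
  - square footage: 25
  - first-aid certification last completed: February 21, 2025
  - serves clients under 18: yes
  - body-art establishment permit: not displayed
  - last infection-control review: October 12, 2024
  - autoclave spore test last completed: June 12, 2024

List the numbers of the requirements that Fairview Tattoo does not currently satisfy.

3, 4, 5, 8

1. autoclave spore test 288 days ago vs limit 540 → met
2. health department inspection 177 days ago vs limit 180 → met
3. first-aid certification 34 days ago vs limit 30 → not met
4. body-art establishment permit absent → not met
5. workstations without dedicated sharps container 2 > 1 → not met
6. condition 'serves clients under 18' holds; licensed tattoo artists 9 ≥ 5 → met
7. infection-control review 166 days ago vs limit 180 → met
8. sanitation citations on record 5 > 2 → not met
9. condition 'performs piercings' holds; bloodborne-pathogen training 341 days ago vs limit 365 → met
10. condition 'offers permanent makeup' does not hold → requirement n/a → met
Not met: 3, 4, 5, 8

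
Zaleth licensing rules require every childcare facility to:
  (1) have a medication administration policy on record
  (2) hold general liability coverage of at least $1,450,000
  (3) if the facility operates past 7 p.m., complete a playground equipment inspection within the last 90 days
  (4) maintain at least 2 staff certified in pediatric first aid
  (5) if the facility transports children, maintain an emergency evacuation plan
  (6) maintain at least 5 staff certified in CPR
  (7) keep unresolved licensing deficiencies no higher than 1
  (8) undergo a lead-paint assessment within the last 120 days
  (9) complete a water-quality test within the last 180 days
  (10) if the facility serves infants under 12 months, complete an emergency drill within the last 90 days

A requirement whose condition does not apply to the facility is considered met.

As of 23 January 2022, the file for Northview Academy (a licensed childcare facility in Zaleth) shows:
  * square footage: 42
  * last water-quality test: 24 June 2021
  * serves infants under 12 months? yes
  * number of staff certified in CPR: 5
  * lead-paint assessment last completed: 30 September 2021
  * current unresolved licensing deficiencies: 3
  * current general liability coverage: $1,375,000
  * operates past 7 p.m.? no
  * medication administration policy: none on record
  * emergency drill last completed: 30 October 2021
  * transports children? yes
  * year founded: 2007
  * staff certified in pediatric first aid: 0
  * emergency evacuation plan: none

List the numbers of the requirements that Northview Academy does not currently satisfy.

1, 2, 4, 5, 7, 9

1. medication administration policy absent → not met
2. general liability coverage $1,375,000 < $1,450,000 → not met
3. condition 'operates past 7 p.m.' does not hold → requirement n/a → met
4. staff certified in pediatric first aid 0 < 2 → not met
5. condition 'transports children' holds; emergency evacuation plan absent → not met
6. staff certified in CPR 5 ≥ 5 → met
7. unresolved licensing deficiencies 3 > 1 → not met
8. lead-paint assessment 115 days ago vs limit 120 → met
9. water-quality test 213 days ago vs limit 180 → not met
10. condition 'serves infants under 12 months' holds; emergency drill 85 days ago vs limit 90 → met
Not met: 1, 2, 4, 5, 7, 9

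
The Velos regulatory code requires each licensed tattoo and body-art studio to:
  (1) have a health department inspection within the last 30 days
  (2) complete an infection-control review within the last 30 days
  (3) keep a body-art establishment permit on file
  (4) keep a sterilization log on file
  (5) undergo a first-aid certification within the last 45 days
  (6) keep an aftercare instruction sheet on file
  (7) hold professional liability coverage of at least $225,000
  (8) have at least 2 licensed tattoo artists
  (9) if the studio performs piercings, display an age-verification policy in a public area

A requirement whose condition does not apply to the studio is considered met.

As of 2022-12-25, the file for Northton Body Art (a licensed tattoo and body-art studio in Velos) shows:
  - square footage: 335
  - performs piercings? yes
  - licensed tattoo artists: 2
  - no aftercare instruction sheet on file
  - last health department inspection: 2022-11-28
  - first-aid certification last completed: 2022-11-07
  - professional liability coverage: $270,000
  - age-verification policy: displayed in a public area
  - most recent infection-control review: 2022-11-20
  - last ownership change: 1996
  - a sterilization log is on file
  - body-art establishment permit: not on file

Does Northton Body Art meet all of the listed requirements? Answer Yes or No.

1. health department inspection 27 days ago vs limit 30 → met
2. infection-control review 35 days ago vs limit 30 → not met
3. body-art establishment permit absent → not met
4. sterilization log present → met
5. first-aid certification 48 days ago vs limit 45 → not met
6. aftercare instruction sheet absent → not met
7. professional liability coverage $270,000 ≥ $225,000 → met
8. licensed tattoo artists 2 ≥ 2 → met
9. condition 'performs piercings' holds; age-verification policy present → met
Not met: 2, 3, 5, 6

No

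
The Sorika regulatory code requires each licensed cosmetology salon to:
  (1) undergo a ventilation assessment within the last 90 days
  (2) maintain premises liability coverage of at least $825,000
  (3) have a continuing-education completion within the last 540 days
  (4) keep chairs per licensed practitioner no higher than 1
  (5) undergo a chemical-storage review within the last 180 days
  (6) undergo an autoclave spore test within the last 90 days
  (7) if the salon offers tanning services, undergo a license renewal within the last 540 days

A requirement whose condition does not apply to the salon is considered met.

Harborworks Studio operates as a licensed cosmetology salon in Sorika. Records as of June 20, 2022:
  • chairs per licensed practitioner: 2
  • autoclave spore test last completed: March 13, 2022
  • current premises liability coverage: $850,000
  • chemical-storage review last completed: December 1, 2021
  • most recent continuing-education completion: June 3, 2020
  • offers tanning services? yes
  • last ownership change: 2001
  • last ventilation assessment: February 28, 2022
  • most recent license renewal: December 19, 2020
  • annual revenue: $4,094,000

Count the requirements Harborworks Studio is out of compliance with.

6

1. ventilation assessment 112 days ago vs limit 90 → not met
2. premises liability coverage $850,000 ≥ $825,000 → met
3. continuing-education completion 747 days ago vs limit 540 → not met
4. chairs per licensed practitioner 2 > 1 → not met
5. chemical-storage review 201 days ago vs limit 180 → not met
6. autoclave spore test 99 days ago vs limit 90 → not met
7. condition 'offers tanning services' holds; license renewal 548 days ago vs limit 540 → not met
Not met: 6 of 7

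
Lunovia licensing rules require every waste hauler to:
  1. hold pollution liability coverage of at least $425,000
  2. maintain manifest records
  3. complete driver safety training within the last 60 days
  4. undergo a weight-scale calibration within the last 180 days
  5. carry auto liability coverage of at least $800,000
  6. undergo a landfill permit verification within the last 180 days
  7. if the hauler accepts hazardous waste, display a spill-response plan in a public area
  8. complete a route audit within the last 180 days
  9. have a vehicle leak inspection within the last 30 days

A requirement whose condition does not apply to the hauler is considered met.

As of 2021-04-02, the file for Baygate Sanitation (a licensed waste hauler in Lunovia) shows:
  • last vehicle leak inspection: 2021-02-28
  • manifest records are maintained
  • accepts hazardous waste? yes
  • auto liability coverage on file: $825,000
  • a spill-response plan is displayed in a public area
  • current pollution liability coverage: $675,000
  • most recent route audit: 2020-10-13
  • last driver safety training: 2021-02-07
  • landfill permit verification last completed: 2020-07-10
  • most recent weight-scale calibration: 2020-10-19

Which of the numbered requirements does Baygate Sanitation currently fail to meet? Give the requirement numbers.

6, 9

1. pollution liability coverage $675,000 ≥ $425,000 → met
2. manifest records present → met
3. driver safety training 54 days ago vs limit 60 → met
4. weight-scale calibration 165 days ago vs limit 180 → met
5. auto liability coverage $825,000 ≥ $800,000 → met
6. landfill permit verification 266 days ago vs limit 180 → not met
7. condition 'accepts hazardous waste' holds; spill-response plan present → met
8. route audit 171 days ago vs limit 180 → met
9. vehicle leak inspection 33 days ago vs limit 30 → not met
Not met: 6, 9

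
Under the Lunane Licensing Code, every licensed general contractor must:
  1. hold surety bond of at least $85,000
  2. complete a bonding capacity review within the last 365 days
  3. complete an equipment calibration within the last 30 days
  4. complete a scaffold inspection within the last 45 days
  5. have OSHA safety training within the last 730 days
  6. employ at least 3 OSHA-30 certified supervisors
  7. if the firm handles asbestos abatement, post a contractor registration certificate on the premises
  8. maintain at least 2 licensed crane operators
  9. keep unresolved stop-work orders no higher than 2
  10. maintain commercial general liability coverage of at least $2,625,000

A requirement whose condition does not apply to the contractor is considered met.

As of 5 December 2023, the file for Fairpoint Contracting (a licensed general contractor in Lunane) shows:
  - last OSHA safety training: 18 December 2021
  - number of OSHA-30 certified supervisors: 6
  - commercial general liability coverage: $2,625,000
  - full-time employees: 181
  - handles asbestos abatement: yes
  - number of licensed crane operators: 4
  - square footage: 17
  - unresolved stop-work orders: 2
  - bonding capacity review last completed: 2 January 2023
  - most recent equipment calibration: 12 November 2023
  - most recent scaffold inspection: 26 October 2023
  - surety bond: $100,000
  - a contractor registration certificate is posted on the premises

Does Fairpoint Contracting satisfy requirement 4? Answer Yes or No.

4. scaffold inspection 40 days ago vs limit 45 → met

Yes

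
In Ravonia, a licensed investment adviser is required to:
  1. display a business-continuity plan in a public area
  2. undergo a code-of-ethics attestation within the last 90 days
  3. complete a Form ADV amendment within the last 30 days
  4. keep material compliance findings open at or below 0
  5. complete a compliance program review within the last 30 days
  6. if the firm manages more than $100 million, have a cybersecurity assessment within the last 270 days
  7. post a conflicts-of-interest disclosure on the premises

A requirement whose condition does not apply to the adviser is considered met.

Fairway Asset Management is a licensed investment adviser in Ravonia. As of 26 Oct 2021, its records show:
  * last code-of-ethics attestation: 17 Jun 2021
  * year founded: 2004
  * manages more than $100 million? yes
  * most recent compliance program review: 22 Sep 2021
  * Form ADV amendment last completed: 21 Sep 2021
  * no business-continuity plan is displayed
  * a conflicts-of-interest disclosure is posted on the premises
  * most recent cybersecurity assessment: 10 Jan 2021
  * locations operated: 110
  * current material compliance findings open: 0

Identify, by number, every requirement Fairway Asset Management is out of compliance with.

1, 2, 3, 5, 6

1. business-continuity plan absent → not met
2. code-of-ethics attestation 131 days ago vs limit 90 → not met
3. Form ADV amendment 35 days ago vs limit 30 → not met
4. material compliance findings open 0 ≤ 0 → met
5. compliance program review 34 days ago vs limit 30 → not met
6. condition 'manages more than $100 million' holds; cybersecurity assessment 289 days ago vs limit 270 → not met
7. conflicts-of-interest disclosure present → met
Not met: 1, 2, 3, 5, 6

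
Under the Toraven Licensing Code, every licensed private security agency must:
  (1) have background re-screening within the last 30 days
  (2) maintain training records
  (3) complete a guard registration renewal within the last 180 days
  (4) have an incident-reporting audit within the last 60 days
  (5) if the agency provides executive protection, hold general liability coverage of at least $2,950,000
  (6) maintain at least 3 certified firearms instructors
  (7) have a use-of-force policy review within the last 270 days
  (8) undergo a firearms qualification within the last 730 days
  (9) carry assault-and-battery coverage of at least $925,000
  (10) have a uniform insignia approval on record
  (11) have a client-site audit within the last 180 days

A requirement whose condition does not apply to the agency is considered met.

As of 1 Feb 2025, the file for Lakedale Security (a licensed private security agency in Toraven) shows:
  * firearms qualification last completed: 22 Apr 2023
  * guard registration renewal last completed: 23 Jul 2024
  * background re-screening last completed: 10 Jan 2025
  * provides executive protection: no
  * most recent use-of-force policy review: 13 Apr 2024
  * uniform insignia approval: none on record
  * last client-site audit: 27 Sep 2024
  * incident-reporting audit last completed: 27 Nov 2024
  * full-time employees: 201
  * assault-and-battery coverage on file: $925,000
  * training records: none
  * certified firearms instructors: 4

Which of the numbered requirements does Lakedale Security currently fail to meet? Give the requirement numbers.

1. background re-screening 22 days ago vs limit 30 → met
2. training records absent → not met
3. guard registration renewal 193 days ago vs limit 180 → not met
4. incident-reporting audit 66 days ago vs limit 60 → not met
5. condition 'provides executive protection' does not hold → requirement n/a → met
6. certified firearms instructors 4 ≥ 3 → met
7. use-of-force policy review 294 days ago vs limit 270 → not met
8. firearms qualification 651 days ago vs limit 730 → met
9. assault-and-battery coverage $925,000 ≥ $925,000 → met
10. uniform insignia approval absent → not met
11. client-site audit 127 days ago vs limit 180 → met
Not met: 2, 3, 4, 7, 10

2, 3, 4, 7, 10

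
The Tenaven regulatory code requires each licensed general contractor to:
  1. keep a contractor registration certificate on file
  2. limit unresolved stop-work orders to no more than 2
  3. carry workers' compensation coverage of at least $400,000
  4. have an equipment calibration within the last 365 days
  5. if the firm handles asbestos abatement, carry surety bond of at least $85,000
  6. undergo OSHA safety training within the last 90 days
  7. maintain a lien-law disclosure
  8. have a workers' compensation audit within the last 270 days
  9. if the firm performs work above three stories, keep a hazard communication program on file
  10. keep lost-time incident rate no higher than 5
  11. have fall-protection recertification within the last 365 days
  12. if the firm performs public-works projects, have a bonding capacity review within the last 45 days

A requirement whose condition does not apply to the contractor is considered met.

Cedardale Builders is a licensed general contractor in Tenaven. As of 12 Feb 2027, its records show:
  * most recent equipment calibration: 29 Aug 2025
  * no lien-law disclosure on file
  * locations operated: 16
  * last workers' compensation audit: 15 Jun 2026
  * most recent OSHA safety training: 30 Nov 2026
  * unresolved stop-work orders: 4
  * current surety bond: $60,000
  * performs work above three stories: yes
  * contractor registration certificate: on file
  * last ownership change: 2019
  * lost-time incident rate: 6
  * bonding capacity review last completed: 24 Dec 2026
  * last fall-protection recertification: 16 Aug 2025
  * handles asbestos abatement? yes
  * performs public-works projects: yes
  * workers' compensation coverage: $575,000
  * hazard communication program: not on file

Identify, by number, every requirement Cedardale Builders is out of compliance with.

1. contractor registration certificate present → met
2. unresolved stop-work orders 4 > 2 → not met
3. workers' compensation coverage $575,000 ≥ $400,000 → met
4. equipment calibration 532 days ago vs limit 365 → not met
5. condition 'handles asbestos abatement' holds; surety bond $60,000 < $85,000 → not met
6. OSHA safety training 74 days ago vs limit 90 → met
7. lien-law disclosure absent → not met
8. workers' compensation audit 242 days ago vs limit 270 → met
9. condition 'performs work above three stories' holds; hazard communication program absent → not met
10. lost-time incident rate 6 > 5 → not met
11. fall-protection recertification 545 days ago vs limit 365 → not met
12. condition 'performs public-works projects' holds; bonding capacity review 50 days ago vs limit 45 → not met
Not met: 2, 4, 5, 7, 9, 10, 11, 12

2, 4, 5, 7, 9, 10, 11, 12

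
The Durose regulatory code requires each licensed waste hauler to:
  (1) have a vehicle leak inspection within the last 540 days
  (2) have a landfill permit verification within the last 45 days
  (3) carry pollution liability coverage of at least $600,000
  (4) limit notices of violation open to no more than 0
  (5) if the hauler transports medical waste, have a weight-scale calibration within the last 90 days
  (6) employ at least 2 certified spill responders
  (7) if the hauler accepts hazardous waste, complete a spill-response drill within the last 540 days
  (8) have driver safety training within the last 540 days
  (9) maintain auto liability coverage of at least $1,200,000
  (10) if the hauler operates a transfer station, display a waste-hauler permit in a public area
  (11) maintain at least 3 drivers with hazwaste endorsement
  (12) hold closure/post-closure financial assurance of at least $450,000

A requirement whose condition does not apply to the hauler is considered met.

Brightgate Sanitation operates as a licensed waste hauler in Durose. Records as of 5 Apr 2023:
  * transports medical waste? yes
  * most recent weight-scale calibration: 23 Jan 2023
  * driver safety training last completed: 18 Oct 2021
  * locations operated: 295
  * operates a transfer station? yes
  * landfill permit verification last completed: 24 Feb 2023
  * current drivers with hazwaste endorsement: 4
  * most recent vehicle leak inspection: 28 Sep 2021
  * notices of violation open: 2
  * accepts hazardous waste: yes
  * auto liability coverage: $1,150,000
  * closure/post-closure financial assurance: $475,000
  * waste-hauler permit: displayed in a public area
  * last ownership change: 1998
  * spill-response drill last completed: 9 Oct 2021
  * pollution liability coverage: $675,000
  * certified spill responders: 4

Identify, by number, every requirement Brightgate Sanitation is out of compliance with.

1, 4, 7, 9

1. vehicle leak inspection 554 days ago vs limit 540 → not met
2. landfill permit verification 40 days ago vs limit 45 → met
3. pollution liability coverage $675,000 ≥ $600,000 → met
4. notices of violation open 2 > 0 → not met
5. condition 'transports medical waste' holds; weight-scale calibration 72 days ago vs limit 90 → met
6. certified spill responders 4 ≥ 2 → met
7. condition 'accepts hazardous waste' holds; spill-response drill 543 days ago vs limit 540 → not met
8. driver safety training 534 days ago vs limit 540 → met
9. auto liability coverage $1,150,000 < $1,200,000 → not met
10. condition 'operates a transfer station' holds; waste-hauler permit present → met
11. drivers with hazwaste endorsement 4 ≥ 3 → met
12. closure/post-closure financial assurance $475,000 ≥ $450,000 → met
Not met: 1, 4, 7, 9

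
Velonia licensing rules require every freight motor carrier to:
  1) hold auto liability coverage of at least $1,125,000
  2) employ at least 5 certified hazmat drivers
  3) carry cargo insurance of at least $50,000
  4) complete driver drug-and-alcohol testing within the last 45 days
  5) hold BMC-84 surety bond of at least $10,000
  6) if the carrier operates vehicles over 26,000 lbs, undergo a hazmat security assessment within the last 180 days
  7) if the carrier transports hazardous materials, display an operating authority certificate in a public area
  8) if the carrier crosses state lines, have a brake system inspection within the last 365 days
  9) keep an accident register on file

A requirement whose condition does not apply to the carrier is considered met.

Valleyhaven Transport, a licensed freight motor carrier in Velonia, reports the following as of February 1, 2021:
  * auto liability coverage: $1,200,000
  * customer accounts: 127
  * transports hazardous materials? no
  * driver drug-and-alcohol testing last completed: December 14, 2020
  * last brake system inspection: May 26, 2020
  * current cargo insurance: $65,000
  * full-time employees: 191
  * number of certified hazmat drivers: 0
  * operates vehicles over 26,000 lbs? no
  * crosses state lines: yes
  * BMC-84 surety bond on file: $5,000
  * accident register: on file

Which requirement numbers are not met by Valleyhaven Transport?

2, 4, 5

1. auto liability coverage $1,200,000 ≥ $1,125,000 → met
2. certified hazmat drivers 0 < 5 → not met
3. cargo insurance $65,000 ≥ $50,000 → met
4. driver drug-and-alcohol testing 49 days ago vs limit 45 → not met
5. BMC-84 surety bond $5,000 < $10,000 → not met
6. condition 'operates vehicles over 26,000 lbs' does not hold → requirement n/a → met
7. condition 'transports hazardous materials' does not hold → requirement n/a → met
8. condition 'crosses state lines' holds; brake system inspection 251 days ago vs limit 365 → met
9. accident register present → met
Not met: 2, 4, 5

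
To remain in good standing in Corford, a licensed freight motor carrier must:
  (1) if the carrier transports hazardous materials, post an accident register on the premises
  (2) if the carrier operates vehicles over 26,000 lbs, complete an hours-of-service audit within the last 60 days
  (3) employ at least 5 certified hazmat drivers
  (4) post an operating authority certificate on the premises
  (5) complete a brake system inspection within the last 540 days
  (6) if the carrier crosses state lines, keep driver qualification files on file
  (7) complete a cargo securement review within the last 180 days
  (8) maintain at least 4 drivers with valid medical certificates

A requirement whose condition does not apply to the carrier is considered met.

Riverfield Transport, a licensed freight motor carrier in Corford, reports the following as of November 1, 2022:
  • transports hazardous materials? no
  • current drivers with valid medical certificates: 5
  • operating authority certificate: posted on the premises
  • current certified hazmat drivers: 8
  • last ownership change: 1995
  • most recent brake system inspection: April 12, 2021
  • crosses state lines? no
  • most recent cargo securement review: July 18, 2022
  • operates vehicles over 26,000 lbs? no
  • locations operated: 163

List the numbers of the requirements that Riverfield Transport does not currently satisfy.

1. condition 'transports hazardous materials' does not hold → requirement n/a → met
2. condition 'operates vehicles over 26,000 lbs' does not hold → requirement n/a → met
3. certified hazmat drivers 8 ≥ 5 → met
4. operating authority certificate present → met
5. brake system inspection 568 days ago vs limit 540 → not met
6. condition 'crosses state lines' does not hold → requirement n/a → met
7. cargo securement review 106 days ago vs limit 180 → met
8. drivers with valid medical certificates 5 ≥ 4 → met
Not met: 5

5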